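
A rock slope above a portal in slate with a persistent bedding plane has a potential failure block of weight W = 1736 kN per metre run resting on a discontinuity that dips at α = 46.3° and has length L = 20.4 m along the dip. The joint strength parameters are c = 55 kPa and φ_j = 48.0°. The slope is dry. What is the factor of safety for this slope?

FS = 1.96

Resolving the block weight along and normal to the plane and applying the Mohr–Coulomb strength on the joint:
N' = W cosα = 1736·cos46.3° = 1199.4 kN/m
Driving force T = W sinα = 1736·sin46.3° = 1255.1 kN/m
Resisting force R = c·L + N'·tanφ_j = 55·20.4 + 1199.4·tan48.0° = 1122.0 + 1332.0 = 2454.0 kN/m
FS = R / T = 2454.0 / 1255.1 = 1.955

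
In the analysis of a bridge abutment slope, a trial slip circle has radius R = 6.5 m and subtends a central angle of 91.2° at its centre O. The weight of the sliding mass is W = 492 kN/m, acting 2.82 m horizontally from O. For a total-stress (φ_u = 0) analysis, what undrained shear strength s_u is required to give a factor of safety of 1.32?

FS = s_u·L_a·R / (W·d), so s_u = FS·W·d / (L_a·R).
Arc length L_a = R·θ = 6.5·(91.2°·π/180) = 6.5·1.5917 = 10.35 m
s_u = 1.32·492·2.82 / (10.35·6.5) = 1831.4 / 67.25 = 27.23 kPa

s_u = 27.2 kPa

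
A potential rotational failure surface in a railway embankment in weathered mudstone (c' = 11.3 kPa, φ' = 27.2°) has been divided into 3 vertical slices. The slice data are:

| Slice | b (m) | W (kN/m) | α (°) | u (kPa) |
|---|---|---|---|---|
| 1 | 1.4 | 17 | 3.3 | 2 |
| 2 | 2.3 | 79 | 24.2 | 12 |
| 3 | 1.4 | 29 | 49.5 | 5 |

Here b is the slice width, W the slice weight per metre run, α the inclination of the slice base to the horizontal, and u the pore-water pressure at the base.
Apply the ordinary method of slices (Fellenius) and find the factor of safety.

Ordinary method of slices: FS = Σ[c'·Δl_i + (W_i cosα_i − u_i·Δl_i)·tanφ'] / Σ W_i sinα_i, with Δl_i = b_i / cosα_i.
Slice 1: Δl = 1.4/cos3.3° = 1.402 m; N'_1 = 17·cos3.3° − 2·1.402 = 14.2; c'Δl = 15.85; W sinα = 1.0
Slice 2: Δl = 2.3/cos24.2° = 2.522 m; N'_2 = 79·cos24.2° − 12·2.522 = 41.8; c'Δl = 28.49; W sinα = 32.4
Slice 3: Δl = 1.4/cos49.5° = 2.156 m; N'_3 = 29·cos49.5° − 5·2.156 = 8.1; c'Δl = 24.36; W sinα = 22.1
Σc'Δl = 68.7 kN/m; ΣN' = 64.0 kN/m; ΣW sinα = 55.4 kN/m
Resisting = 68.7 + 64.0·tan27.2° = 68.7 + 32.9 = 101.6 kN/m
FS = 101.6 / 55.4 = 1.833

FS = 1.83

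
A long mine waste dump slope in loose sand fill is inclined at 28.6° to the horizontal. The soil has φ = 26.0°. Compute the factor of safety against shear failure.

FS = 0.89

For a dry cohesionless infinite slope the factor of safety is FS = tanφ / tanβ.
FS = tan26.0° / tan28.6° = 0.4877 / 0.5452 = 0.895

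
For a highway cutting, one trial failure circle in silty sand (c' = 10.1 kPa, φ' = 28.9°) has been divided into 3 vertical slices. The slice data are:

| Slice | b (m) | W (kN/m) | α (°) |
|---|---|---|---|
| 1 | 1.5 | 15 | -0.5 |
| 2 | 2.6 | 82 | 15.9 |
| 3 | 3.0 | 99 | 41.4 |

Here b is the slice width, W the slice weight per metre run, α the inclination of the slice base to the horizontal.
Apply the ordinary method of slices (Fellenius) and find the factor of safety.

FS = 2.00

Ordinary method of slices: FS = Σ[c'·Δl_i + (W_i cosα_i)·tanφ'] / Σ W_i sinα_i, with Δl_i = b_i / cosα_i.
Slice 1: Δl = 1.5/cos(-0.5°) = 1.500 m; N'_1 = 15·cos(-0.5°) = 15.0; c'Δl = 15.15; W sinα = -0.1
Slice 2: Δl = 2.6/cos15.9° = 2.703 m; N'_2 = 82·cos15.9° = 78.9; c'Δl = 27.30; W sinα = 22.5
Slice 3: Δl = 3.0/cos41.4° = 3.999 m; N'_3 = 99·cos41.4° = 74.3; c'Δl = 40.39; W sinα = 65.5
Σc'Δl = 82.8 kN/m; ΣN' = 168.1 kN/m; ΣW sinα = 87.8 kN/m
Resisting = 82.8 + 168.1·tan28.9° = 82.8 + 92.8 = 175.7 kN/m
FS = 175.7 / 87.8 = 2.001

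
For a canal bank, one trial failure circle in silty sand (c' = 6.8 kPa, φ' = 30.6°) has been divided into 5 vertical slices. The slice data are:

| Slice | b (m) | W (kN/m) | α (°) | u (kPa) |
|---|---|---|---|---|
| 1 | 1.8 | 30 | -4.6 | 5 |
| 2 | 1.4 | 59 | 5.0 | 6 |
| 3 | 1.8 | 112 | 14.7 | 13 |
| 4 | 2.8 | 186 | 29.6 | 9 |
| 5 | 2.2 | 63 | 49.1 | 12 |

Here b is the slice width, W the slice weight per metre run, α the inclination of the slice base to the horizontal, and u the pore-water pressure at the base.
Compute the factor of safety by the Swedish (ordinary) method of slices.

FS = 1.47

Ordinary method of slices: FS = Σ[c'·Δl_i + (W_i cosα_i − u_i·Δl_i)·tanφ'] / Σ W_i sinα_i, with Δl_i = b_i / cosα_i.
Slice 1: Δl = 1.8/cos(-4.6°) = 1.806 m; N'_1 = 30·cos(-4.6°) − 5·1.806 = 20.9; c'Δl = 12.28; W sinα = -2.4
Slice 2: Δl = 1.4/cos5.0° = 1.405 m; N'_2 = 59·cos5.0° − 6·1.405 = 50.3; c'Δl = 9.56; W sinα = 5.1
Slice 3: Δl = 1.8/cos14.7° = 1.861 m; N'_3 = 112·cos14.7° − 13·1.861 = 84.1; c'Δl = 12.65; W sinα = 28.4
Slice 4: Δl = 2.8/cos29.6° = 3.220 m; N'_4 = 186·cos29.6° − 9·3.220 = 132.7; c'Δl = 21.90; W sinα = 91.9
Slice 5: Δl = 2.2/cos49.1° = 3.360 m; N'_5 = 63·cos49.1° − 12·3.360 = 0.9; c'Δl = 22.85; W sinα = 47.6
Σc'Δl = 79.2 kN/m; ΣN' = 289.0 kN/m; ΣW sinα = 170.6 kN/m
Resisting = 79.2 + 289.0·tan30.6° = 79.2 + 170.9 = 250.2 kN/m
FS = 250.2 / 170.6 = 1.466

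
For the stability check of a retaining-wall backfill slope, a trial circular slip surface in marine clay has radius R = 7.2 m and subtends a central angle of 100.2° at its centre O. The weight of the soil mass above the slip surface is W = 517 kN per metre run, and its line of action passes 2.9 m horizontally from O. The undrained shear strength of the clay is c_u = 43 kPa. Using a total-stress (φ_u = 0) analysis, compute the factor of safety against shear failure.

Taking moments about the centre O, the resisting moment is provided by the undrained shear strength acting along the arc:
Arc length L_a = R·θ = 7.2·(100.2°·π/180) = 7.2·1.7488 = 12.59 m
M_R = c_u·L_a·R = 43·12.59·7.2 = 3898.3 kN·m/m
M_D = W·d = 517·2.9 = 1499.3 kN·m/m
FS = M_R / M_D = 3898.3 / 1499.3 = 2.600

FS = 2.60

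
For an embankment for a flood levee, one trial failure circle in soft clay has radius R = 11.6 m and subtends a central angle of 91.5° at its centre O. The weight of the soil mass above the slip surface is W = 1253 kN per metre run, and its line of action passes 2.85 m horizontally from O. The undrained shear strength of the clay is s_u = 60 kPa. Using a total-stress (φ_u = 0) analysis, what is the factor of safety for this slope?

FS = 3.61

Taking moments about the centre O, the resisting moment is provided by the undrained shear strength acting along the arc:
Arc length L_a = R·θ = 11.6·(91.5°·π/180) = 11.6·1.5970 = 18.52 m
M_R = s_u·L_a·R = 60·18.52·11.6 = 12893.3 kN·m/m
M_D = W·d = 1253·2.85 = 3571.1 kN·m/m
FS = M_R / M_D = 12893.3 / 3571.1 = 3.611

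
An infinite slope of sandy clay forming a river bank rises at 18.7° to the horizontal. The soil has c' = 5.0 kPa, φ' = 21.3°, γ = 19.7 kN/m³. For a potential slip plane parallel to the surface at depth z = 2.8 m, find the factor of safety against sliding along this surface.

FS = 1.45

For an infinite slope with a slip plane parallel to the surface (no pore pressure): FS = [c' + γz cos²β tanφ'] / [γz sinβ cosβ].
γz = 19.7·2.8 = 55.16 kN/m²
Numerator = 5.0 + 55.16·cos²18.7°·tan21.3° = 5.0 + 55.16·0.8972·0.3899 = 24.295 kPa
Denominator = 55.16·sin18.7°·cos18.7° = 55.16·0.3206·0.9472 = 16.751 kPa
FS = 24.295 / 16.751 = 1.450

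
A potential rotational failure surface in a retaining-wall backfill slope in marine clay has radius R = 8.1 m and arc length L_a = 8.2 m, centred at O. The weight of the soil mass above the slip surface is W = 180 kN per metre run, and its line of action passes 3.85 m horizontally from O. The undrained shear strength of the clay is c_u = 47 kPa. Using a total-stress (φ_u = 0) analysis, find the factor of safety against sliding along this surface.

FS = 4.50

Taking moments about the centre O, the resisting moment is provided by the undrained shear strength acting along the arc:
M_R = c_u·L_a·R = 47·8.20·8.1 = 3121.7 kN·m/m
M_D = W·d = 180·3.85 = 693.0 kN·m/m
FS = M_R / M_D = 3121.7 / 693.0 = 4.505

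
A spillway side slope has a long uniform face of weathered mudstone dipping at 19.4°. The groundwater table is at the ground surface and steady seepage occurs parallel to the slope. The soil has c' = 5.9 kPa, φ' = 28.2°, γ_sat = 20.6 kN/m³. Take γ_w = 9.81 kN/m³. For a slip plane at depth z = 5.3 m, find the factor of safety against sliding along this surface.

With seepage parallel to the slope and the water table at the surface, the effective normal stress on the slip plane uses the buoyant unit weight γ' = γ_sat − γ_w while the driving shear stress uses γ_sat:
FS = [c' + γ' z cos²β tanφ'] / [γ_sat z sinβ cosβ]
γ' = 20.6 − 9.81 = 10.79 kN/m³
Numerator = 5.9 + 10.79·5.3·cos²19.4°·tan28.2° = 5.9 + 10.79·5.3·0.8897·0.5362 = 33.180 kPa
Denominator = 20.6·5.3·sin19.4°·cos19.4° = 20.6·5.3·0.3322·0.9432 = 34.206 kPa
FS = 33.180 / 34.206 = 0.970

FS = 0.97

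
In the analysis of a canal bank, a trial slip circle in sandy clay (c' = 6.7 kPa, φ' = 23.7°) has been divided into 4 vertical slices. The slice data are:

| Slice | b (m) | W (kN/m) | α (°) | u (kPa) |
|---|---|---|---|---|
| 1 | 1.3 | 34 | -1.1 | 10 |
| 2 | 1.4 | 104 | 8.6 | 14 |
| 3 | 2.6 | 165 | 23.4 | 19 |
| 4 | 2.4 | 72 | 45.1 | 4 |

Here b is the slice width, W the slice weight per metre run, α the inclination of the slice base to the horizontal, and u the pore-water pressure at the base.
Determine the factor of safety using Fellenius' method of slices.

FS = 1.25

Ordinary method of slices: FS = Σ[c'·Δl_i + (W_i cosα_i − u_i·Δl_i)·tanφ'] / Σ W_i sinα_i, with Δl_i = b_i / cosα_i.
Slice 1: Δl = 1.3/cos(-1.1°) = 1.300 m; N'_1 = 34·cos(-1.1°) − 10·1.300 = 21.0; c'Δl = 8.71; W sinα = -0.7
Slice 2: Δl = 1.4/cos8.6° = 1.416 m; N'_2 = 104·cos8.6° − 14·1.416 = 83.0; c'Δl = 9.49; W sinα = 15.6
Slice 3: Δl = 2.6/cos23.4° = 2.833 m; N'_3 = 165·cos23.4° − 19·2.833 = 97.6; c'Δl = 18.98; W sinα = 65.5
Slice 4: Δl = 2.4/cos45.1° = 3.400 m; N'_4 = 72·cos45.1° − 4·3.400 = 37.2; c'Δl = 22.78; W sinα = 51.0
Σc'Δl = 60.0 kN/m; ΣN' = 238.8 kN/m; ΣW sinα = 131.4 kN/m
Resisting = 60.0 + 238.8·tan23.7° = 60.0 + 104.8 = 164.8 kN/m
FS = 164.8 / 131.4 = 1.254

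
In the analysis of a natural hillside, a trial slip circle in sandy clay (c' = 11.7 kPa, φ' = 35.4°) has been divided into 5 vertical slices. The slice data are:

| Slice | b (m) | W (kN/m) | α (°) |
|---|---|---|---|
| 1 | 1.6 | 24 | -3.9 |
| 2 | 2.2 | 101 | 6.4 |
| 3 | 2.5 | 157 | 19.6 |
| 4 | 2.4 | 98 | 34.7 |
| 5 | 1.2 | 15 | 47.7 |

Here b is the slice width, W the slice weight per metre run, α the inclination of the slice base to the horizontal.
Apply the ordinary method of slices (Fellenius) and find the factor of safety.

FS = 3.01

Ordinary method of slices: FS = Σ[c'·Δl_i + (W_i cosα_i)·tanφ'] / Σ W_i sinα_i, with Δl_i = b_i / cosα_i.
Slice 1: Δl = 1.6/cos(-3.9°) = 1.604 m; N'_1 = 24·cos(-3.9°) = 23.9; c'Δl = 18.76; W sinα = -1.6
Slice 2: Δl = 2.2/cos6.4° = 2.214 m; N'_2 = 101·cos6.4° = 100.4; c'Δl = 25.90; W sinα = 11.3
Slice 3: Δl = 2.5/cos19.6° = 2.654 m; N'_3 = 157·cos19.6° = 147.9; c'Δl = 31.05; W sinα = 52.7
Slice 4: Δl = 2.4/cos34.7° = 2.919 m; N'_4 = 98·cos34.7° = 80.6; c'Δl = 34.15; W sinα = 55.8
Slice 5: Δl = 1.2/cos47.7° = 1.783 m; N'_5 = 15·cos47.7° = 10.1; c'Δl = 20.86; W sinα = 11.1
Σc'Δl = 130.7 kN/m; ΣN' = 362.9 kN/m; ΣW sinα = 129.2 kN/m
Resisting = 130.7 + 362.9·tan35.4° = 130.7 + 257.9 = 388.6 kN/m
FS = 388.6 / 129.2 = 3.008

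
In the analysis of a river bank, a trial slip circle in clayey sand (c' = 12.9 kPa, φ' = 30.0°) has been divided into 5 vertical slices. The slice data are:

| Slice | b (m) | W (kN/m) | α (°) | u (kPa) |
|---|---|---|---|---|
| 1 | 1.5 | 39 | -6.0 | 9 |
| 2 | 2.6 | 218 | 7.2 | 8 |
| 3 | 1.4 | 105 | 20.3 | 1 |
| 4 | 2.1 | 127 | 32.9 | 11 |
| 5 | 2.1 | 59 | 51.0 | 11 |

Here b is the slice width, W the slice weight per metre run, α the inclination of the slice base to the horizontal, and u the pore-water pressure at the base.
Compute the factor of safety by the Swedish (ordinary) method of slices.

FS = 2.16

Ordinary method of slices: FS = Σ[c'·Δl_i + (W_i cosα_i − u_i·Δl_i)·tanφ'] / Σ W_i sinα_i, with Δl_i = b_i / cosα_i.
Slice 1: Δl = 1.5/cos(-6.0°) = 1.508 m; N'_1 = 39·cos(-6.0°) − 9·1.508 = 25.2; c'Δl = 19.46; W sinα = -4.1
Slice 2: Δl = 2.6/cos7.2° = 2.621 m; N'_2 = 218·cos7.2° − 8·2.621 = 195.3; c'Δl = 33.81; W sinα = 27.3
Slice 3: Δl = 1.4/cos20.3° = 1.493 m; N'_3 = 105·cos20.3° − 1·1.493 = 97.0; c'Δl = 19.26; W sinα = 36.4
Slice 4: Δl = 2.1/cos32.9° = 2.501 m; N'_4 = 127·cos32.9° − 11·2.501 = 79.1; c'Δl = 32.26; W sinα = 69.0
Slice 5: Δl = 2.1/cos51.0° = 3.337 m; N'_5 = 59·cos51.0° − 11·3.337 = 0.4; c'Δl = 43.05; W sinα = 45.9
Σc'Δl = 147.8 kN/m; ΣN' = 397.1 kN/m; ΣW sinα = 174.5 kN/m
Resisting = 147.8 + 397.1·tan30.0° = 147.8 + 229.2 = 377.1 kN/m
FS = 377.1 / 174.5 = 2.161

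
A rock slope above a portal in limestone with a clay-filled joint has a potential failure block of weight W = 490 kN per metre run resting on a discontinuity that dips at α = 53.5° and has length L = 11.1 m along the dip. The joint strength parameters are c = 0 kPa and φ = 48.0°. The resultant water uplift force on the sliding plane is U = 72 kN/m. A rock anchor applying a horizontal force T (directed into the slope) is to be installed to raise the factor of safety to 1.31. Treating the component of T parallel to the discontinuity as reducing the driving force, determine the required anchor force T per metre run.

T = 163 kN/m

Resolving forces along and normal to the sliding plane, with the horizontal anchor force T adding T·sinα to the effective normal force and T·cosα acting up the plane against the driving force:
FS = [cL + (W cosα − U + T sinα) tanφ] / [W sinα − T cosα]
Without the anchor: N' = 219.5 kN/m, driving T_d = 393.9 kN/m, resisting R = 0·11.1 + 219.5·tan48.0° = 243.7 kN/m, FS = 0.62.
Setting FS = 1.31 and solving for T:
1.31·(393.9 − T cos53.5°) = 243.7 + T sin53.5°·tan48.0°
T·(sin53.5°·tan48.0° + 1.31·cos53.5°) = 1.31·393.9 − 243.7
T·(0.8039·1.1106 + 1.31·0.5948) = 516.0 − 243.7 = 272.3
T·1.6720 = 272.3
T = 162.8 kN/m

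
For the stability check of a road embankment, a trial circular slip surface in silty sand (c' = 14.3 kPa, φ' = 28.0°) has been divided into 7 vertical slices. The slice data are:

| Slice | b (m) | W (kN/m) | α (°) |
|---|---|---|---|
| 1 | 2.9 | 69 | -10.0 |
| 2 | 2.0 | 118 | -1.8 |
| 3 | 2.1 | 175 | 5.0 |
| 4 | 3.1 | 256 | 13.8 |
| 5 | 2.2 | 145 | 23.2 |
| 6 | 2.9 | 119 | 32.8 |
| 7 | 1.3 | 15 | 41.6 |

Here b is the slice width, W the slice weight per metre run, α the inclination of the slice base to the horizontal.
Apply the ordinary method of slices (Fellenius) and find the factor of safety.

Ordinary method of slices: FS = Σ[c'·Δl_i + (W_i cosα_i)·tanφ'] / Σ W_i sinα_i, with Δl_i = b_i / cosα_i.
Slice 1: Δl = 2.9/cos(-10.0°) = 2.945 m; N'_1 = 69·cos(-10.0°) = 68.0; c'Δl = 42.11; W sinα = -12.0
Slice 2: Δl = 2.0/cos(-1.8°) = 2.001 m; N'_2 = 118·cos(-1.8°) = 117.9; c'Δl = 28.61; W sinα = -3.7
Slice 3: Δl = 2.1/cos5.0° = 2.108 m; N'_3 = 175·cos5.0° = 174.3; c'Δl = 30.14; W sinα = 15.3
Slice 4: Δl = 3.1/cos13.8° = 3.192 m; N'_4 = 256·cos13.8° = 248.6; c'Δl = 45.65; W sinα = 61.1
Slice 5: Δl = 2.2/cos23.2° = 2.394 m; N'_5 = 145·cos23.2° = 133.3; c'Δl = 34.23; W sinα = 57.1
Slice 6: Δl = 2.9/cos32.8° = 3.450 m; N'_6 = 119·cos32.8° = 100.0; c'Δl = 49.34; W sinα = 64.5
Slice 7: Δl = 1.3/cos41.6° = 1.738 m; N'_7 = 15·cos41.6° = 11.2; c'Δl = 24.86; W sinα = 10.0
Σc'Δl = 254.9 kN/m; ΣN' = 853.4 kN/m; ΣW sinα = 192.2 kN/m
Resisting = 254.9 + 853.4·tan28.0° = 254.9 + 453.7 = 708.7 kN/m
FS = 708.7 / 192.2 = 3.688

FS = 3.69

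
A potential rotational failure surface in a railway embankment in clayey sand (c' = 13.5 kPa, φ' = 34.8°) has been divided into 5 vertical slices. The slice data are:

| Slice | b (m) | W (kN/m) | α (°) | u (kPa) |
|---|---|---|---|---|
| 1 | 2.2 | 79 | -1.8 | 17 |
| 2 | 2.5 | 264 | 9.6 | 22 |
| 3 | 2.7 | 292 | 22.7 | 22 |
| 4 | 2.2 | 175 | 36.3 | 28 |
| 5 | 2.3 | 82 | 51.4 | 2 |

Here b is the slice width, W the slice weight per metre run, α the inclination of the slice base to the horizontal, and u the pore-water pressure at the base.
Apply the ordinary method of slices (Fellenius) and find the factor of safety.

Ordinary method of slices: FS = Σ[c'·Δl_i + (W_i cosα_i − u_i·Δl_i)·tanφ'] / Σ W_i sinα_i, with Δl_i = b_i / cosα_i.
Slice 1: Δl = 2.2/cos(-1.8°) = 2.201 m; N'_1 = 79·cos(-1.8°) − 17·2.201 = 41.5; c'Δl = 29.71; W sinα = -2.5
Slice 2: Δl = 2.5/cos9.6° = 2.536 m; N'_2 = 264·cos9.6° − 22·2.536 = 204.5; c'Δl = 34.23; W sinα = 44.0
Slice 3: Δl = 2.7/cos22.7° = 2.927 m; N'_3 = 292·cos22.7° − 22·2.927 = 205.0; c'Δl = 39.51; W sinα = 112.7
Slice 4: Δl = 2.2/cos36.3° = 2.730 m; N'_4 = 175·cos36.3° − 28·2.730 = 64.6; c'Δl = 36.85; W sinα = 103.6
Slice 5: Δl = 2.3/cos51.4° = 3.687 m; N'_5 = 82·cos51.4° − 2·3.687 = 43.8; c'Δl = 49.77; W sinα = 64.1
Σc'Δl = 190.1 kN/m; ΣN' = 559.4 kN/m; ΣW sinα = 321.9 kN/m
Resisting = 190.1 + 559.4·tan34.8° = 190.1 + 388.8 = 578.9 kN/m
FS = 578.9 / 321.9 = 1.798

FS = 1.80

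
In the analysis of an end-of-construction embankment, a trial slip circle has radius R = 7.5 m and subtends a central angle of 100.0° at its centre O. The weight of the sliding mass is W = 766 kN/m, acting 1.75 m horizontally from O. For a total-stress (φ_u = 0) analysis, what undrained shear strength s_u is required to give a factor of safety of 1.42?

FS = s_u·L_a·R / (W·d), so s_u = FS·W·d / (L_a·R).
Arc length L_a = R·θ = 7.5·(100.0°·π/180) = 7.5·1.7453 = 13.09 m
s_u = 1.42·766·1.75 / (13.09·7.5) = 1903.5 / 98.17 = 19.39 kPa

s_u = 19.4 kPa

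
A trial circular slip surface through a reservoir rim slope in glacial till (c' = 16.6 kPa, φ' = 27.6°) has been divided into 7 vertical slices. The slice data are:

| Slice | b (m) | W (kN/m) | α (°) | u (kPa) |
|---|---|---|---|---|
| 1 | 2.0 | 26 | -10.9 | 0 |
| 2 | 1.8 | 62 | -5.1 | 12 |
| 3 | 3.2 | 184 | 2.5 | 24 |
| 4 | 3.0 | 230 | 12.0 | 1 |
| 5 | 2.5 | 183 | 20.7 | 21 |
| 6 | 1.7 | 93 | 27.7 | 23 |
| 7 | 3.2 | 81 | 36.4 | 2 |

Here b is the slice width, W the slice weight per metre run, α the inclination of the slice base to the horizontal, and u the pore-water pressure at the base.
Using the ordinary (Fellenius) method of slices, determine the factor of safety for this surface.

Ordinary method of slices: FS = Σ[c'·Δl_i + (W_i cosα_i − u_i·Δl_i)·tanφ'] / Σ W_i sinα_i, with Δl_i = b_i / cosα_i.
Slice 1: Δl = 2.0/cos(-10.9°) = 2.037 m; N'_1 = 26·cos(-10.9°) − 0·2.037 = 25.5; c'Δl = 33.81; W sinα = -4.9
Slice 2: Δl = 1.8/cos(-5.1°) = 1.807 m; N'_2 = 62·cos(-5.1°) − 12·1.807 = 40.1; c'Δl = 30.00; W sinα = -5.5
Slice 3: Δl = 3.2/cos2.5° = 3.203 m; N'_3 = 184·cos2.5° − 24·3.203 = 107.0; c'Δl = 53.17; W sinα = 8.0
Slice 4: Δl = 3.0/cos12.0° = 3.067 m; N'_4 = 230·cos12.0° − 1·3.067 = 221.9; c'Δl = 50.91; W sinα = 47.8
Slice 5: Δl = 2.5/cos20.7° = 2.673 m; N'_5 = 183·cos20.7° − 21·2.673 = 115.1; c'Δl = 44.36; W sinα = 64.7
Slice 6: Δl = 1.7/cos27.7° = 1.920 m; N'_6 = 93·cos27.7° − 23·1.920 = 38.2; c'Δl = 31.87; W sinα = 43.2
Slice 7: Δl = 3.2/cos36.4° = 3.976 m; N'_7 = 81·cos36.4° − 2·3.976 = 57.2; c'Δl = 66.00; W sinα = 48.1
Σc'Δl = 310.1 kN/m; ΣN' = 604.9 kN/m; ΣW sinα = 201.4 kN/m
Resisting = 310.1 + 604.9·tan27.6° = 310.1 + 316.3 = 626.4 kN/m
FS = 626.4 / 201.4 = 3.110

FS = 3.11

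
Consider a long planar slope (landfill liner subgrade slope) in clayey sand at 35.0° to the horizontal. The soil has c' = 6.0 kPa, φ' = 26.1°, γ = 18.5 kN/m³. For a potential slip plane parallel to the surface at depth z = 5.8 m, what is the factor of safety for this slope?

For an infinite slope with a slip plane parallel to the surface (no pore pressure): FS = [c' + γz cos²β tanφ'] / [γz sinβ cosβ].
γz = 18.5·5.8 = 107.30 kN/m²
Numerator = 6.0 + 107.30·cos²35.0°·tan26.1° = 6.0 + 107.30·0.6710·0.4899 = 41.272 kPa
Denominator = 107.30·sin35.0°·cos35.0° = 107.30·0.5736·0.8192 = 50.415 kPa
FS = 41.272 / 50.415 = 0.819

FS = 0.82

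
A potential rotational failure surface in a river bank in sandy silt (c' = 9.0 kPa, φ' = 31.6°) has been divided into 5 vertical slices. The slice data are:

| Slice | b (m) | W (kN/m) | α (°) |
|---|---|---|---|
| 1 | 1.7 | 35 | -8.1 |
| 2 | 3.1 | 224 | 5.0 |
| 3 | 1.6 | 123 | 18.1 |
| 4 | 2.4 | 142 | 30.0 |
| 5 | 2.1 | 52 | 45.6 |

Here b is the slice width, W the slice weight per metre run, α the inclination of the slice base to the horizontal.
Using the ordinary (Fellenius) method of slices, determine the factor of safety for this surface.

Ordinary method of slices: FS = Σ[c'·Δl_i + (W_i cosα_i)·tanφ'] / Σ W_i sinα_i, with Δl_i = b_i / cosα_i.
Slice 1: Δl = 1.7/cos(-8.1°) = 1.717 m; N'_1 = 35·cos(-8.1°) = 34.7; c'Δl = 15.45; W sinα = -4.9
Slice 2: Δl = 3.1/cos5.0° = 3.112 m; N'_2 = 224·cos5.0° = 223.1; c'Δl = 28.01; W sinα = 19.5
Slice 3: Δl = 1.6/cos18.1° = 1.683 m; N'_3 = 123·cos18.1° = 116.9; c'Δl = 15.15; W sinα = 38.2
Slice 4: Δl = 2.4/cos30.0° = 2.771 m; N'_4 = 142·cos30.0° = 123.0; c'Δl = 24.94; W sinα = 71.0
Slice 5: Δl = 2.1/cos45.6° = 3.001 m; N'_5 = 52·cos45.6° = 36.4; c'Δl = 27.01; W sinα = 37.2
Σc'Δl = 110.6 kN/m; ΣN' = 534.1 kN/m; ΣW sinα = 161.0 kN/m
Resisting = 110.6 + 534.1·tan31.6° = 110.6 + 328.6 = 439.1 kN/m
FS = 439.1 / 161.0 = 2.728

FS = 2.73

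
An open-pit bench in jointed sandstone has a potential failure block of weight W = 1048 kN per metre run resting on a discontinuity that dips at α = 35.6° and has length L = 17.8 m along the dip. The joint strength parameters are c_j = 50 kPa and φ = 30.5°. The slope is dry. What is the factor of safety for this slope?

FS = 2.28

Resolving the block weight along and normal to the plane and applying the Mohr–Coulomb strength on the joint:
N' = W cosα = 1048·cos35.6° = 852.1 kN/m
Driving force T = W sinα = 1048·sin35.6° = 610.1 kN/m
Resisting force R = c_j·L + N'·tanφ = 50·17.8 + 852.1·tan30.5° = 890.0 + 501.9 = 1391.9 kN/m
FS = R / T = 1391.9 / 610.1 = 2.282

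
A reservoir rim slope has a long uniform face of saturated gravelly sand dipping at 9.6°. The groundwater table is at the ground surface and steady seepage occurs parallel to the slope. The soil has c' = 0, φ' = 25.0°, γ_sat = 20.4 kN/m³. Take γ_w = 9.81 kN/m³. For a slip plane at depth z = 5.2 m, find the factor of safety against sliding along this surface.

With seepage parallel to the slope and the water table at the surface, the effective normal stress on the slip plane uses the buoyant unit weight γ' = γ_sat − γ_w while the driving shear stress uses γ_sat:
FS = [c' + γ' z cos²β tanφ'] / [γ_sat z sinβ cosβ]
(For c' = 0 this reduces to FS = (γ'/γ_sat)·tanφ'/tanβ.)
γ' = 20.4 − 9.81 = 10.59 kN/m³
Numerator = 0.0 + 10.59·5.2·cos²9.6°·tan25.0° = 0.0 + 10.59·5.2·0.9722·0.4663 = 24.964 kPa
Denominator = 20.4·5.2·sin9.6°·cos9.6° = 20.4·5.2·0.1668·0.9860 = 17.443 kPa
FS = 24.964 / 17.443 = 1.431

FS = 1.43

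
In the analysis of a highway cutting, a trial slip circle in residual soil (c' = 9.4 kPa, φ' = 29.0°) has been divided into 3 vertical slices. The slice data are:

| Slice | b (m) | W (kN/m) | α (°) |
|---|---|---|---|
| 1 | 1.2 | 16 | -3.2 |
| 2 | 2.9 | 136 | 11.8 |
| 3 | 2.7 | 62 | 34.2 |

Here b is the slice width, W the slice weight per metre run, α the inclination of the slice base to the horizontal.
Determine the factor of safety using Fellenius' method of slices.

FS = 2.93

Ordinary method of slices: FS = Σ[c'·Δl_i + (W_i cosα_i)·tanφ'] / Σ W_i sinα_i, with Δl_i = b_i / cosα_i.
Slice 1: Δl = 1.2/cos(-3.2°) = 1.202 m; N'_1 = 16·cos(-3.2°) = 16.0; c'Δl = 11.30; W sinα = -0.9
Slice 2: Δl = 2.9/cos11.8° = 2.963 m; N'_2 = 136·cos11.8° = 133.1; c'Δl = 27.85; W sinα = 27.8
Slice 3: Δl = 2.7/cos34.2° = 3.264 m; N'_3 = 62·cos34.2° = 51.3; c'Δl = 30.69; W sinα = 34.8
Σc'Δl = 69.8 kN/m; ΣN' = 200.4 kN/m; ΣW sinα = 61.8 kN/m
Resisting = 69.8 + 200.4·tan29.0° = 69.8 + 111.1 = 180.9 kN/m
FS = 180.9 / 61.8 = 2.929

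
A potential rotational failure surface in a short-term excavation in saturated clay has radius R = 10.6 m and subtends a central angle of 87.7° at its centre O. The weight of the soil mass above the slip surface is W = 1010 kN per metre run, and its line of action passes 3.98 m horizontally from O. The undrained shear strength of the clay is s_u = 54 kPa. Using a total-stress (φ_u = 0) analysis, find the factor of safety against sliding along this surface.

Taking moments about the centre O, the resisting moment is provided by the undrained shear strength acting along the arc:
Arc length L_a = R·θ = 10.6·(87.7°·π/180) = 10.6·1.5307 = 16.22 m
M_R = s_u·L_a·R = 54·16.22·10.6 = 9287.1 kN·m/m
M_D = W·d = 1010·3.98 = 4019.8 kN·m/m
FS = M_R / M_D = 9287.1 / 4019.8 = 2.310

FS = 2.31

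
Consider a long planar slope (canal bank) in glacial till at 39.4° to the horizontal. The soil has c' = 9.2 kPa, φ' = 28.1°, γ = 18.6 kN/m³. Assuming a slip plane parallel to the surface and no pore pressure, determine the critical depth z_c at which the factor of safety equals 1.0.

Setting FS = 1.00 in FS = [c' + γz cos²β tanφ'] / [γz sinβ cosβ] and solving for z:
z = c' / [γ cosβ (FS·sinβ − cosβ·tanφ')]
  = 9.2 / [18.6·cos39.4°·(1.00·sin39.4° − cos39.4°·tan28.1°)]
  = 9.2 / [18.6·0.7727·(1.00·0.6347 − 0.7727·0.5340)]
  = 9.2 / 3.1926 = 2.882 m

z_c = 2.88 m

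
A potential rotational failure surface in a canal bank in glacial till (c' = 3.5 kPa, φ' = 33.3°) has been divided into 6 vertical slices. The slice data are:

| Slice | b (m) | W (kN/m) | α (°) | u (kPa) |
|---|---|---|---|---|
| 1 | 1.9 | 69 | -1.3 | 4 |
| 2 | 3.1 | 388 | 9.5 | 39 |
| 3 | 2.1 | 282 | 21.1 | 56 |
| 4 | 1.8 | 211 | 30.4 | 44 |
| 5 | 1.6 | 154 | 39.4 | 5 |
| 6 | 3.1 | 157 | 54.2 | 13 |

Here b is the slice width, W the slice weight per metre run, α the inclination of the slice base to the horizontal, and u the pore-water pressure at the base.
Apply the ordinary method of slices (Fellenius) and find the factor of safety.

FS = 1.02

Ordinary method of slices: FS = Σ[c'·Δl_i + (W_i cosα_i − u_i·Δl_i)·tanφ'] / Σ W_i sinα_i, with Δl_i = b_i / cosα_i.
Slice 1: Δl = 1.9/cos(-1.3°) = 1.900 m; N'_1 = 69·cos(-1.3°) − 4·1.900 = 61.4; c'Δl = 6.65; W sinα = -1.6
Slice 2: Δl = 3.1/cos9.5° = 3.143 m; N'_2 = 388·cos9.5° − 39·3.143 = 260.1; c'Δl = 11.00; W sinα = 64.0
Slice 3: Δl = 2.1/cos21.1° = 2.251 m; N'_3 = 282·cos21.1° − 56·2.251 = 137.0; c'Δl = 7.88; W sinα = 101.5
Slice 4: Δl = 1.8/cos30.4° = 2.087 m; N'_4 = 211·cos30.4° − 44·2.087 = 90.2; c'Δl = 7.30; W sinα = 106.8
Slice 5: Δl = 1.6/cos39.4° = 2.071 m; N'_5 = 154·cos39.4° − 5·2.071 = 108.6; c'Δl = 7.25; W sinα = 97.7
Slice 6: Δl = 3.1/cos54.2° = 5.300 m; N'_6 = 157·cos54.2° − 13·5.300 = 22.9; c'Δl = 18.55; W sinα = 127.3
Σc'Δl = 58.6 kN/m; ΣN' = 680.3 kN/m; ΣW sinα = 495.9 kN/m
Resisting = 58.6 + 680.3·tan33.3° = 58.6 + 446.9 = 505.5 kN/m
FS = 505.5 / 495.9 = 1.019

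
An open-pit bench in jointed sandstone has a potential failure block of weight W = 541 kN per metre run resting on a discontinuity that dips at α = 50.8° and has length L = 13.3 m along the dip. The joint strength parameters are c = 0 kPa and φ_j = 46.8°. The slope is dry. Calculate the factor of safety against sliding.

FS = 0.87

Resolving the block weight along and normal to the plane and applying the Mohr–Coulomb strength on the joint:
N' = W cosα = 541·cos50.8° = 341.9 kN/m
Driving force T = W sinα = 541·sin50.8° = 419.2 kN/m
Resisting force R = c·L + N'·tanφ_j = 0·13.3 + 341.9·tan46.8° = 0.0 + 364.1 = 364.1 kN/m
FS = R / T = 364.1 / 419.2 = 0.869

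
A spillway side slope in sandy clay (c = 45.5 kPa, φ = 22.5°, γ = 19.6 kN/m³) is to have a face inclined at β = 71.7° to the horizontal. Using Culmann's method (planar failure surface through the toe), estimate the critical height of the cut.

H_c = 23.50 m

Culmann's analysis gives the critical failure plane at α_cr = (β + φ)/2 = (71.7 + 22.5)/2 = 47.1°, and the critical height
H_c = (4c/γ) · sinβ cosφ / [1 − cos(β − φ)]
    = (4·45.5/19.6) · sin71.7°·cos22.5° / [1 − cos(49.2°)]
    = 9.286 · 0.9494·0.9239 / [1 − 0.6534]
    = 9.286 · 0.8772 / 0.3466
    = 23.50 m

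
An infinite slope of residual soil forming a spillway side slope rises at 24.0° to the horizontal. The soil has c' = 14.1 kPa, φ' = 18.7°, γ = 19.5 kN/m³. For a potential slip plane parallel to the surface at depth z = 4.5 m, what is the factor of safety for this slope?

For an infinite slope with a slip plane parallel to the surface (no pore pressure): FS = [c' + γz cos²β tanφ'] / [γz sinβ cosβ].
γz = 19.5·4.5 = 87.75 kN/m²
Numerator = 14.1 + 87.75·cos²24.0°·tan18.7° = 14.1 + 87.75·0.8346·0.3385 = 38.888 kPa
Denominator = 87.75·sin24.0°·cos24.0° = 87.75·0.4067·0.9135 = 32.605 kPa
FS = 38.888 / 32.605 = 1.193

FS = 1.19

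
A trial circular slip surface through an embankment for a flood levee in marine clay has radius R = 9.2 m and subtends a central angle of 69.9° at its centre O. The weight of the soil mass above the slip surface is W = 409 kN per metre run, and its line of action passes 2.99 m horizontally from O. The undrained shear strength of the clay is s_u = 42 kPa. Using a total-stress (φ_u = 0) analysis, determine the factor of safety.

FS = 3.55

Taking moments about the centre O, the resisting moment is provided by the undrained shear strength acting along the arc:
Arc length L_a = R·θ = 9.2·(69.9°·π/180) = 9.2·1.2200 = 11.22 m
M_R = s_u·L_a·R = 42·11.22·9.2 = 4336.9 kN·m/m
M_D = W·d = 409·2.99 = 1222.9 kN·m/m
FS = M_R / M_D = 4336.9 / 1222.9 = 3.546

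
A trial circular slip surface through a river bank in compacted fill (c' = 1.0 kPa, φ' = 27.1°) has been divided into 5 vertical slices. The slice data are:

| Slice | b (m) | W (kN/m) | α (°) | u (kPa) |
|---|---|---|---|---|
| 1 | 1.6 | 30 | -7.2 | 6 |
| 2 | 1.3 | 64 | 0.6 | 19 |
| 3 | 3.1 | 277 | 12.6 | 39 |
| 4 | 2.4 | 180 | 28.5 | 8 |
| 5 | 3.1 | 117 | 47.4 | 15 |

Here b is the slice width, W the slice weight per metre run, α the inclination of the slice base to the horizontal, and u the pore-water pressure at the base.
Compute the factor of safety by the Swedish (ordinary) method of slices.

FS = 0.85

Ordinary method of slices: FS = Σ[c'·Δl_i + (W_i cosα_i − u_i·Δl_i)·tanφ'] / Σ W_i sinα_i, with Δl_i = b_i / cosα_i.
Slice 1: Δl = 1.6/cos(-7.2°) = 1.613 m; N'_1 = 30·cos(-7.2°) − 6·1.613 = 20.1; c'Δl = 1.61; W sinα = -3.8
Slice 2: Δl = 1.3/cos0.6° = 1.300 m; N'_2 = 64·cos0.6° − 19·1.300 = 39.3; c'Δl = 1.30; W sinα = 0.7
Slice 3: Δl = 3.1/cos12.6° = 3.177 m; N'_3 = 277·cos12.6° − 39·3.177 = 146.4; c'Δl = 3.18; W sinα = 60.4
Slice 4: Δl = 2.4/cos28.5° = 2.731 m; N'_4 = 180·cos28.5° − 8·2.731 = 136.3; c'Δl = 2.73; W sinα = 85.9
Slice 5: Δl = 3.1/cos47.4° = 4.580 m; N'_5 = 117·cos47.4° − 15·4.580 = 10.5; c'Δl = 4.58; W sinα = 86.1
Σc'Δl = 13.4 kN/m; ΣN' = 352.7 kN/m; ΣW sinα = 229.3 kN/m
Resisting = 13.4 + 352.7·tan27.1° = 13.4 + 180.5 = 193.9 kN/m
FS = 193.9 / 229.3 = 0.845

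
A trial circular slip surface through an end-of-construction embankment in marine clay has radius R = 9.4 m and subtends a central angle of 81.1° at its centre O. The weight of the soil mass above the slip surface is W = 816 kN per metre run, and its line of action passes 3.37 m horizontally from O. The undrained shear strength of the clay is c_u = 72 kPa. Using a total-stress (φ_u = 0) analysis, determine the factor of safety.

FS = 3.27

Taking moments about the centre O, the resisting moment is provided by the undrained shear strength acting along the arc:
Arc length L_a = R·θ = 9.4·(81.1°·π/180) = 9.4·1.4155 = 13.31 m
M_R = c_u·L_a·R = 72·13.31·9.4 = 9005.1 kN·m/m
M_D = W·d = 816·3.37 = 2749.9 kN·m/m
FS = M_R / M_D = 9005.1 / 2749.9 = 3.275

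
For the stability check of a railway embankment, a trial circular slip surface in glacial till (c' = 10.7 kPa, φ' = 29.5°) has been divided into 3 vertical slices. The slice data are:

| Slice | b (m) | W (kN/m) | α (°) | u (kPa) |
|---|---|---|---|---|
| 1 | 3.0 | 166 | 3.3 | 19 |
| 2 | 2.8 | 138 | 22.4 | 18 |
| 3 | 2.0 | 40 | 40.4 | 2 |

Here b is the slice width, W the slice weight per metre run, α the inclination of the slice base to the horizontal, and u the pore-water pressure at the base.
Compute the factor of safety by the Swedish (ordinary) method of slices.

FS = 2.38

Ordinary method of slices: FS = Σ[c'·Δl_i + (W_i cosα_i − u_i·Δl_i)·tanφ'] / Σ W_i sinα_i, with Δl_i = b_i / cosα_i.
Slice 1: Δl = 3.0/cos3.3° = 3.005 m; N'_1 = 166·cos3.3° − 19·3.005 = 108.6; c'Δl = 32.15; W sinα = 9.6
Slice 2: Δl = 2.8/cos22.4° = 3.029 m; N'_2 = 138·cos22.4° − 18·3.029 = 73.1; c'Δl = 32.41; W sinα = 52.6
Slice 3: Δl = 2.0/cos40.4° = 2.626 m; N'_3 = 40·cos40.4° − 2·2.626 = 25.2; c'Δl = 28.10; W sinα = 25.9
Σc'Δl = 92.7 kN/m; ΣN' = 206.9 kN/m; ΣW sinα = 88.1 kN/m
Resisting = 92.7 + 206.9·tan29.5° = 92.7 + 117.1 = 209.7 kN/m
FS = 209.7 / 88.1 = 2.381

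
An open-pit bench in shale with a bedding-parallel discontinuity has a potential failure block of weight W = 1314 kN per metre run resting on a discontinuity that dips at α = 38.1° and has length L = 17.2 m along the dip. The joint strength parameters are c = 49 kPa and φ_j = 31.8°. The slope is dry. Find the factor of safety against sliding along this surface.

FS = 1.83

Resolving the block weight along and normal to the plane and applying the Mohr–Coulomb strength on the joint:
N' = W cosα = 1314·cos38.1° = 1034.0 kN/m
Driving force T = W sinα = 1314·sin38.1° = 810.8 kN/m
Resisting force R = c·L + N'·tanφ_j = 49·17.2 + 1034.0·tan31.8° = 842.8 + 641.1 = 1483.9 kN/m
FS = R / T = 1483.9 / 810.8 = 1.830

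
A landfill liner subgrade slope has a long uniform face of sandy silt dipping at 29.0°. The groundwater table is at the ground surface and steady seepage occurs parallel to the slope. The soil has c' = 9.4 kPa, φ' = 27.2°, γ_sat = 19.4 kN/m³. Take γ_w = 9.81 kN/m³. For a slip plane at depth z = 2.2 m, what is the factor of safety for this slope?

With seepage parallel to the slope and the water table at the surface, the effective normal stress on the slip plane uses the buoyant unit weight γ' = γ_sat − γ_w while the driving shear stress uses γ_sat:
FS = [c' + γ' z cos²β tanφ'] / [γ_sat z sinβ cosβ]
γ' = 19.4 − 9.81 = 9.59 kN/m³
Numerator = 9.4 + 9.59·2.2·cos²29.0°·tan27.2° = 9.4 + 9.59·2.2·0.7650·0.5139 = 17.694 kPa
Denominator = 19.4·2.2·sin29.0°·cos29.0° = 19.4·2.2·0.4848·0.8746 = 18.097 kPa
FS = 17.694 / 18.097 = 0.978

FS = 0.98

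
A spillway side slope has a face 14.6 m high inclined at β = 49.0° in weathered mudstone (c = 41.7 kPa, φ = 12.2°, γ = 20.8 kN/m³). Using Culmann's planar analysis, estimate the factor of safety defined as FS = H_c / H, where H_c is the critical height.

FS = 2.03

H_c = (4c/γ) · sinβ cosφ / [1 − cos(β − φ)]
    = (4·41.7/20.8) · sin49.0°·cos12.2° / [1 − cos36.8°]
    = 8.019 · 0.7377 / 0.1993 = 29.69 m
FS = H_c / H = 29.69 / 14.6 = 2.033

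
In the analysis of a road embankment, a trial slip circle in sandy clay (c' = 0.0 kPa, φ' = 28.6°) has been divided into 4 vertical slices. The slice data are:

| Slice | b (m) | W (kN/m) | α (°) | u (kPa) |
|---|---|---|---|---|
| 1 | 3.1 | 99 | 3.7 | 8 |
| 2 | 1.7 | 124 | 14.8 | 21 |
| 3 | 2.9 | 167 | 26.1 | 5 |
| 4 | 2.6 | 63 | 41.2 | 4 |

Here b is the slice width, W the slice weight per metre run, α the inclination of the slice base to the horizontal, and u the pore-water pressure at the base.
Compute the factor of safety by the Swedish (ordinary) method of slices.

FS = 1.16

Ordinary method of slices: FS = Σ[c'·Δl_i + (W_i cosα_i − u_i·Δl_i)·tanφ'] / Σ W_i sinα_i, with Δl_i = b_i / cosα_i.
Slice 1: Δl = 3.1/cos3.7° = 3.106 m; N'_1 = 99·cos3.7° − 8·3.106 = 73.9; c'Δl = 0.00; W sinα = 6.4
Slice 2: Δl = 1.7/cos14.8° = 1.758 m; N'_2 = 124·cos14.8° − 21·1.758 = 83.0; c'Δl = 0.00; W sinα = 31.7
Slice 3: Δl = 2.9/cos26.1° = 3.229 m; N'_3 = 167·cos26.1° − 5·3.229 = 133.8; c'Δl = 0.00; W sinα = 73.5
Slice 4: Δl = 2.6/cos41.2° = 3.456 m; N'_4 = 63·cos41.2° − 4·3.456 = 33.6; c'Δl = 0.00; W sinα = 41.5
Σc'Δl = 0.0 kN/m; ΣN' = 324.3 kN/m; ΣW sinα = 153.0 kN/m
Resisting = 0.0 + 324.3·tan28.6° = 0.0 + 176.8 = 176.8 kN/m
FS = 176.8 / 153.0 = 1.155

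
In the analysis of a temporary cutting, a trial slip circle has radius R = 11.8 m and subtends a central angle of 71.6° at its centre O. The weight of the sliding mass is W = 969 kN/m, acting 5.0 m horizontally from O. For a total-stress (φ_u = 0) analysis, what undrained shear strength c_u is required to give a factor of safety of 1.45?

FS = c_u·L_a·R / (W·d), so c_u = FS·W·d / (L_a·R).
Arc length L_a = R·θ = 11.8·(71.6°·π/180) = 11.8·1.2497 = 14.75 m
c_u = 1.45·969·5.0 / (14.75·11.8) = 7025.2 / 174.00 = 40.37 kPa

c_u = 40.4 kPa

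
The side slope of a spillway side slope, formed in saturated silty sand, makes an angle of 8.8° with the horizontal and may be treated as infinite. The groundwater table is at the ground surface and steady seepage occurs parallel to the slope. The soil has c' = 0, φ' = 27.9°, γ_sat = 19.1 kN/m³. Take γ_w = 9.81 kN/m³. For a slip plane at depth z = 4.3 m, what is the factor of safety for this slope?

FS = 1.66

With seepage parallel to the slope and the water table at the surface, the effective normal stress on the slip plane uses the buoyant unit weight γ' = γ_sat − γ_w while the driving shear stress uses γ_sat:
FS = [c' + γ' z cos²β tanφ'] / [γ_sat z sinβ cosβ]
(For c' = 0 this reduces to FS = (γ'/γ_sat)·tanφ'/tanβ.)
γ' = 19.1 − 9.81 = 9.29 kN/m³
Numerator = 0.0 + 9.29·4.3·cos²8.8°·tan27.9° = 0.0 + 9.29·4.3·0.9766·0.5295 = 20.656 kPa
Denominator = 19.1·4.3·sin8.8°·cos8.8° = 19.1·4.3·0.1530·0.9882 = 12.417 kPa
FS = 20.656 / 12.417 = 1.664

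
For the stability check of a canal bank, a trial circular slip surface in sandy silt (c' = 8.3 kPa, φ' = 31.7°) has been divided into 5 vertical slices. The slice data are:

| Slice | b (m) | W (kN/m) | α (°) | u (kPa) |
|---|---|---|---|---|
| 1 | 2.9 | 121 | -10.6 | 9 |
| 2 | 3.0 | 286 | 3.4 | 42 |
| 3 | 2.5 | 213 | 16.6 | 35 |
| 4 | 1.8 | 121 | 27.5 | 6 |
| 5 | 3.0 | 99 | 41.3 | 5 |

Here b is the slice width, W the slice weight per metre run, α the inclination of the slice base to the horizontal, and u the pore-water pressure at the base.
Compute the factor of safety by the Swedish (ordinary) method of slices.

Ordinary method of slices: FS = Σ[c'·Δl_i + (W_i cosα_i − u_i·Δl_i)·tanφ'] / Σ W_i sinα_i, with Δl_i = b_i / cosα_i.
Slice 1: Δl = 2.9/cos(-10.6°) = 2.950 m; N'_1 = 121·cos(-10.6°) − 9·2.950 = 92.4; c'Δl = 24.49; W sinα = -22.3
Slice 2: Δl = 3.0/cos3.4° = 3.005 m; N'_2 = 286·cos3.4° − 42·3.005 = 159.3; c'Δl = 24.94; W sinα = 17.0
Slice 3: Δl = 2.5/cos16.6° = 2.609 m; N'_3 = 213·cos16.6° − 35·2.609 = 112.8; c'Δl = 21.65; W sinα = 60.9
Slice 4: Δl = 1.8/cos27.5° = 2.029 m; N'_4 = 121·cos27.5° − 6·2.029 = 95.2; c'Δl = 16.84; W sinα = 55.9
Slice 5: Δl = 3.0/cos41.3° = 3.993 m; N'_5 = 99·cos41.3° − 5·3.993 = 54.4; c'Δl = 33.14; W sinα = 65.3
Σc'Δl = 121.1 kN/m; ΣN' = 514.0 kN/m; ΣW sinα = 176.8 kN/m
Resisting = 121.1 + 514.0·tan31.7° = 121.1 + 317.5 = 438.5 kN/m
FS = 438.5 / 176.8 = 2.481

FS = 2.48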